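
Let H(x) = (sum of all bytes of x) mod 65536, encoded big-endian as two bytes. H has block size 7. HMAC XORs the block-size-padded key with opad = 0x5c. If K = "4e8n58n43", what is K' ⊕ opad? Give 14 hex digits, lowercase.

Key "4e8n58n43" = 34 65 38 6e 35 38 6e 34 33 is 9 bytes > B = 7, so hash it first: H(key) = 02 81, then zero-pad to 7 bytes: K' = 02 81 00 00 00 00 00.
XOR each byte with 0x5c: 02⊕5c=5e, 81⊕5c=dd, 00⊕5c=5c, 00⊕5c=5c, 00⊕5c=5c, 00⊕5c=5c, 00⊕5c=5c.

5edd5c5c5c5c5c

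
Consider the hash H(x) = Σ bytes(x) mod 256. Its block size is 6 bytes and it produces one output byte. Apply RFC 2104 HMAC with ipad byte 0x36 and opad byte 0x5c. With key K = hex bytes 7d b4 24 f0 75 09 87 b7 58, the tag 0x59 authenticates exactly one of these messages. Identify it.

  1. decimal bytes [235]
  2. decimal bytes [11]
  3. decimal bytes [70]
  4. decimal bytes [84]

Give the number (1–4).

Key hex bytes 7d b4 24 f0 75 09 87 b7 58 is 9 bytes > B = 6, so hash it first: H(key) = 59, then zero-pad to 6 bytes: K' = 59 00 00 00 00 00.
K' ⊕ ipad = 6f 36 36 36 36 36; K' ⊕ opad = 05 5c 5c 5c 5c 5c.
m1: inner = H(6f 36 36 36 36 36 eb) = 68; tag = H(05 5c 5c 5c 5c 5c 68) = 39
m2: inner = H(6f 36 36 36 36 36 0b) = 88; tag = H(05 5c 5c 5c 5c 5c 88) = 59 ← matches
m3: inner = H(6f 36 36 36 36 36 46) = c3; tag = H(05 5c 5c 5c 5c 5c c3) = 94
m4: inner = H(6f 36 36 36 36 36 54) = d1; tag = H(05 5c 5c 5c 5c 5c d1) = a2

2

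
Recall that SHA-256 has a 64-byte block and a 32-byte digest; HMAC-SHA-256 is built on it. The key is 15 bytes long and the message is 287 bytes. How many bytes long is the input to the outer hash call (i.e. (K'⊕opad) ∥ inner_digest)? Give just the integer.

Key is 15 ≤ 64 bytes, zero-padded: |K'| = 64.
Outer input = (K'⊕opad) ∥ H(inner) → 64 + 32 = 96 bytes.

96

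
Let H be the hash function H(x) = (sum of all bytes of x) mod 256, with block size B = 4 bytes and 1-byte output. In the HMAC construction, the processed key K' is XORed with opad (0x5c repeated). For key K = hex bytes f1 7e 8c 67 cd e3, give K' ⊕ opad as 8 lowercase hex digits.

Key hex bytes f1 7e 8c 67 cd e3 is 6 bytes > B = 4, so hash it first: H(key) = 12, then zero-pad to 4 bytes: K' = 12 00 00 00.
XOR each byte with 0x5c: 12⊕5c=4e, 00⊕5c=5c, 00⊕5c=5c, 00⊕5c=5c.

4e5c5c5c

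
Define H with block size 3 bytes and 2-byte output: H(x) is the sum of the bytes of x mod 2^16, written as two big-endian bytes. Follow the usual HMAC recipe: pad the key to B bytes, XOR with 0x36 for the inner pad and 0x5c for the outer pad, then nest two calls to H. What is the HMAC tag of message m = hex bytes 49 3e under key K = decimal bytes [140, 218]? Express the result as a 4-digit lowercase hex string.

0217

Key decimal bytes [140, 218] = 8c da is 2 bytes ≤ B = 3; zero-pad to 3 bytes: K' = 8c da 00.
K' ⊕ ipad = ba ec 36.  K' ⊕ opad = d0 86 5c.
Inner input = (K'⊕ipad) ∥ m = ba ec 36 ∥ 49 3e.
Inner hash: sum = 186+236+54+73+62 = 611 → 02 63.
Outer input = (K'⊕opad) ∥ inner = d0 86 5c ∥ 02 63.
Outer hash (tag): sum = 208+134+92+2+99 = 535 → 02 17.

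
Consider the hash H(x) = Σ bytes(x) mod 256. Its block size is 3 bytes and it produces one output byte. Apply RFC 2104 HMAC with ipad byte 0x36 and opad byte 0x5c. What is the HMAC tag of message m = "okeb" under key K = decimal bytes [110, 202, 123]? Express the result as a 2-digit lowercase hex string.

Key decimal bytes [110, 202, 123] = 6e ca 7b is exactly B = 3 bytes: K' = 6e ca 7b.
K' ⊕ ipad = 58 fc 4d.  K' ⊕ opad = 32 96 27.
Inner input = (K'⊕ipad) ∥ m = 58 fc 4d ∥ 6f 6b 65 62.
Inner hash: sum = 88+252+77+111+107+101+98 = 834; mod 256 = 66 → 42.
Outer input = (K'⊕opad) ∥ inner = 32 96 27 ∥ 42.
Outer hash (tag): sum = 50+150+39+66 = 305; mod 256 = 49 → 31.

31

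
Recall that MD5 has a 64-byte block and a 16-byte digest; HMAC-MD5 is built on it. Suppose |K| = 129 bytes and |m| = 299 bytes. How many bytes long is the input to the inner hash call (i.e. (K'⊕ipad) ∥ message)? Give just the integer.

363

Key is 129 > 64 bytes, so it is hashed to 16 bytes then zero-padded to 64: |K'| = 64.
Inner input = (K'⊕ipad) ∥ m → 64 + 299 = 363 bytes.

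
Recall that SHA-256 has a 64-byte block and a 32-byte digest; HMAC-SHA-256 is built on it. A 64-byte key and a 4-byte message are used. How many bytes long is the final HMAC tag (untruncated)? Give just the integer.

The tag is one SHA-256 digest: 32 bytes.

32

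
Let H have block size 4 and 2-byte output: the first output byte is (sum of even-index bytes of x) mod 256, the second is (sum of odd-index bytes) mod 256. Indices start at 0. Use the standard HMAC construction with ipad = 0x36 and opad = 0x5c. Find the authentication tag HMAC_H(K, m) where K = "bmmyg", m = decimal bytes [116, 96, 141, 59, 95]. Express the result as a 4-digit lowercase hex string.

5cb7

Key "bmmyg" = 62 6d 6d 79 67 is 5 bytes > B = 4, so hash it first: H(key) = 36 e6, then zero-pad to 4 bytes: K' = 36 e6 00 00.
K' ⊕ ipad = 00 d0 36 36.  K' ⊕ opad = 6a ba 5c 5c.
Inner input = (K'⊕ipad) ∥ m = 00 d0 36 36 ∥ 74 60 8d 3b 5f.
Inner hash: even-index sum = 406 mod 256 = 150; odd-index sum = 417 mod 256 = 161 → 96 a1.
Outer input = (K'⊕opad) ∥ inner = 6a ba 5c 5c ∥ 96 a1.
Outer hash (tag): even-index sum = 348 mod 256 = 92; odd-index sum = 439 mod 256 = 183 → 5c b7.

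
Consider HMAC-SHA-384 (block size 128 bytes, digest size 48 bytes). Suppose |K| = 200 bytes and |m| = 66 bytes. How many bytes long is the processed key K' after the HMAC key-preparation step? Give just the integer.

Key is 200 > 128 bytes, so it is hashed to 48 bytes then zero-padded to 128: |K'| = 128.

128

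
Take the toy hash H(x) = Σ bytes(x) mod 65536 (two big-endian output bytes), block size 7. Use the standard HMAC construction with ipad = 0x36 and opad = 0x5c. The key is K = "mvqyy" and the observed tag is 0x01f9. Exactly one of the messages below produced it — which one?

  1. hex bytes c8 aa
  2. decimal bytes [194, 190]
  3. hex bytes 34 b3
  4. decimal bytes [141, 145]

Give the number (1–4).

2

Key "mvqyy" = 6d 76 71 79 79 is 5 bytes ≤ B = 7; zero-pad to 7 bytes: K' = 6d 76 71 79 79 00 00.
K' ⊕ ipad = 5b 40 47 4f 4f 36 36; K' ⊕ opad = 31 2a 2d 25 25 5c 5c.
m1: inner = H(5b 40 47 4f 4f 36 36 c8 aa) = 03 5e; tag = H(31 2a 2d 25 25 5c 5c 03 5e) = 01eb
m2: inner = H(5b 40 47 4f 4f 36 36 c2 be) = 03 6c; tag = H(31 2a 2d 25 25 5c 5c 03 6c) = 01f9 ← matches
m3: inner = H(5b 40 47 4f 4f 36 36 34 b3) = 02 d3; tag = H(31 2a 2d 25 25 5c 5c 02 d3) = 025f
m4: inner = H(5b 40 47 4f 4f 36 36 8d 91) = 03 0a; tag = H(31 2a 2d 25 25 5c 5c 03 0a) = 0197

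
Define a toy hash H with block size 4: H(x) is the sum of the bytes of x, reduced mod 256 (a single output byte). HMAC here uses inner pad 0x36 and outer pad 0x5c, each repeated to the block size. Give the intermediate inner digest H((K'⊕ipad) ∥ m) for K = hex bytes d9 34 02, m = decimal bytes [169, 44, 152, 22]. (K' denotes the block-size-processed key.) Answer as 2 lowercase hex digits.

Key hex bytes d9 34 02 is 3 bytes ≤ B = 4; zero-pad to 4 bytes: K' = d9 34 02 00.
K' ⊕ ipad = ef 02 34 36.
Inner input = ef 02 34 36 ∥ a9 2c 98 16.
Inner hash: sum = 239+2+52+54+169+44+152+22 = 734; mod 256 = 222 → de.

de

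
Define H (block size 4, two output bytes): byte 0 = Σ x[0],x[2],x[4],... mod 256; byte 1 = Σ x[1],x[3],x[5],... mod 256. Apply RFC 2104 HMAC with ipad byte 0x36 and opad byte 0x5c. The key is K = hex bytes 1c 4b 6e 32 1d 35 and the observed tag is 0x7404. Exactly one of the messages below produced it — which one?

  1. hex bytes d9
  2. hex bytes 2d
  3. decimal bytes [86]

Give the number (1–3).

3

Key hex bytes 1c 4b 6e 32 1d 35 is 6 bytes > B = 4, so hash it first: H(key) = a7 b2, then zero-pad to 4 bytes: K' = a7 b2 00 00.
K' ⊕ ipad = 91 84 36 36; K' ⊕ opad = fb ee 5c 5c.
m1: inner = H(91 84 36 36 d9) = a0 ba; tag = H(fb ee 5c 5c a0 ba) = f704
m2: inner = H(91 84 36 36 2d) = f4 ba; tag = H(fb ee 5c 5c f4 ba) = 4b04
m3: inner = H(91 84 36 36 56) = 1d ba; tag = H(fb ee 5c 5c 1d ba) = 7404 ← matches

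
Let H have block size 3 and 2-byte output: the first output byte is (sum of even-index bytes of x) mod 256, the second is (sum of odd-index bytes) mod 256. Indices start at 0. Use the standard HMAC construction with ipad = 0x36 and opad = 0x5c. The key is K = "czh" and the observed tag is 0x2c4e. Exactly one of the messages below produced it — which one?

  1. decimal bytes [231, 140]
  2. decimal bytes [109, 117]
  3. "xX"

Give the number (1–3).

Key "czh" = 63 7a 68 is exactly B = 3 bytes: K' = 63 7a 68.
K' ⊕ ipad = 55 4c 5e; K' ⊕ opad = 3f 26 34.
m1: inner = H(55 4c 5e e7 8c) = 3f 33; tag = H(3f 26 34 3f 33) = a665
m2: inner = H(55 4c 5e 6d 75) = 28 b9; tag = H(3f 26 34 28 b9) = 2c4e ← matches
m3: inner = H(55 4c 5e 78 58) = 0b c4; tag = H(3f 26 34 0b c4) = 3731

2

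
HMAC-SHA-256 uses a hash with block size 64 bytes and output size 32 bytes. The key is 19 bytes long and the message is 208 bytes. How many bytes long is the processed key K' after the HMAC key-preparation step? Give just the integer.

Key is 19 ≤ 64 bytes, zero-padded: |K'| = 64.

64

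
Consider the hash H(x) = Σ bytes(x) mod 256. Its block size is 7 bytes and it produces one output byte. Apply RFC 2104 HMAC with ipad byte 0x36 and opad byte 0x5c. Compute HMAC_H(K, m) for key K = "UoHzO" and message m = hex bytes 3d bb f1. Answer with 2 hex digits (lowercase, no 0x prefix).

Key "UoHzO" = 55 6f 48 7a 4f is 5 bytes ≤ B = 7; zero-pad to 7 bytes: K' = 55 6f 48 7a 4f 00 00.
K' ⊕ ipad = 63 59 7e 4c 79 36 36.  K' ⊕ opad = 09 33 14 26 13 5c 5c.
Inner input = (K'⊕ipad) ∥ m = 63 59 7e 4c 79 36 36 ∥ 3d bb f1.
Inner hash: sum = 99+89+126+76+121+54+54+61+187+241 = 1108; mod 256 = 84 → 54.
Outer input = (K'⊕opad) ∥ inner = 09 33 14 26 13 5c 5c ∥ 54.
Outer hash (tag): sum = 9+51+20+38+19+92+92+84 = 405; mod 256 = 149 → 95.

95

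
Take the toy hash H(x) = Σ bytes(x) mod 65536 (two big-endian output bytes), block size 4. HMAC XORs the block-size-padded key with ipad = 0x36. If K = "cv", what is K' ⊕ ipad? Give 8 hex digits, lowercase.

Key "cv" = 63 76 is 2 bytes ≤ B = 4; zero-pad to 4 bytes: K' = 63 76 00 00.
XOR each byte with 0x36: 63⊕36=55, 76⊕36=40, 00⊕36=36, 00⊕36=36.

55403636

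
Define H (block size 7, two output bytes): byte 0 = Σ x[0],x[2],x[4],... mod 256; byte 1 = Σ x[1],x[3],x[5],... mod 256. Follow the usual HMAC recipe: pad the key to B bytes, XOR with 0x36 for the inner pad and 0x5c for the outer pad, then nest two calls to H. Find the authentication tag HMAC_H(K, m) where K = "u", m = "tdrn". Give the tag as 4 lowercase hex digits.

Key "u" = 75 is 1 byte ≤ B = 7; zero-pad to 7 bytes: K' = 75 00 00 00 00 00 00.
K' ⊕ ipad = 43 36 36 36 36 36 36.  K' ⊕ opad = 29 5c 5c 5c 5c 5c 5c.
Inner input = (K'⊕ipad) ∥ m = 43 36 36 36 36 36 36 ∥ 74 64 72 6e.
Inner hash: even-index sum = 439 mod 256 = 183; odd-index sum = 392 mod 256 = 136 → b7 88.
Outer input = (K'⊕opad) ∥ inner = 29 5c 5c 5c 5c 5c 5c ∥ b7 88.
Outer hash (tag): even-index sum = 453 mod 256 = 197; odd-index sum = 459 mod 256 = 203 → c5 cb.

c5cb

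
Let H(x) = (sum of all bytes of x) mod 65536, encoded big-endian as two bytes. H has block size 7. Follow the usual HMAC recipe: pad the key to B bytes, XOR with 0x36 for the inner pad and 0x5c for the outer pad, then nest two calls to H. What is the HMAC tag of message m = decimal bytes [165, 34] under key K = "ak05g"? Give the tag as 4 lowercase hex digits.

Key "ak05g" = 61 6b 30 35 67 is 5 bytes ≤ B = 7; zero-pad to 7 bytes: K' = 61 6b 30 35 67 00 00.
K' ⊕ ipad = 57 5d 06 03 51 36 36.  K' ⊕ opad = 3d 37 6c 69 3b 5c 5c.
Inner input = (K'⊕ipad) ∥ m = 57 5d 06 03 51 36 36 ∥ a5 22.
Inner hash: sum = 87+93+6+3+81+54+54+165+34 = 577 → 02 41.
Outer input = (K'⊕opad) ∥ inner = 3d 37 6c 69 3b 5c 5c ∥ 02 41.
Outer hash (tag): sum = 61+55+108+105+59+92+92+2+65 = 639 → 02 7f.

027f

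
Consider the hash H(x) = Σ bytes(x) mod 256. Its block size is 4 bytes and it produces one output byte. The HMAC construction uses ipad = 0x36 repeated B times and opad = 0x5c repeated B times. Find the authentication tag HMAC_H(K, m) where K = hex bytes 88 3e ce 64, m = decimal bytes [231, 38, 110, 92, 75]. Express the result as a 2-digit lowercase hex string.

32

Key hex bytes 88 3e ce 64 is exactly B = 4 bytes: K' = 88 3e ce 64.
K' ⊕ ipad = be 08 f8 52.  K' ⊕ opad = d4 62 92 38.
Inner input = (K'⊕ipad) ∥ m = be 08 f8 52 ∥ e7 26 6e 5c 4b.
Inner hash: sum = 190+8+248+82+231+38+110+92+75 = 1074; mod 256 = 50 → 32.
Outer input = (K'⊕opad) ∥ inner = d4 62 92 38 ∥ 32.
Outer hash (tag): sum = 212+98+146+56+50 = 562; mod 256 = 50 → 32.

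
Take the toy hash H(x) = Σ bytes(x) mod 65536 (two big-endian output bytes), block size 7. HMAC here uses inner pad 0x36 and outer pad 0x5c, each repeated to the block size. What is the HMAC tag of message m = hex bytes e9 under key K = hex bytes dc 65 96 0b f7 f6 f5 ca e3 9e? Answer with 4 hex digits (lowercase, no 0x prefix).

Key hex bytes dc 65 96 0b f7 f6 f5 ca e3 9e is 10 bytes > B = 7, so hash it first: H(key) = 07 0f, then zero-pad to 7 bytes: K' = 07 0f 00 00 00 00 00.
K' ⊕ ipad = 31 39 36 36 36 36 36.  K' ⊕ opad = 5b 53 5c 5c 5c 5c 5c.
Inner input = (K'⊕ipad) ∥ m = 31 39 36 36 36 36 36 ∥ e9.
Inner hash: sum = 49+57+54+54+54+54+54+233 = 609 → 02 61.
Outer input = (K'⊕opad) ∥ inner = 5b 53 5c 5c 5c 5c 5c ∥ 02 61.
Outer hash (tag): sum = 91+83+92+92+92+92+92+2+97 = 733 → 02 dd.

02dd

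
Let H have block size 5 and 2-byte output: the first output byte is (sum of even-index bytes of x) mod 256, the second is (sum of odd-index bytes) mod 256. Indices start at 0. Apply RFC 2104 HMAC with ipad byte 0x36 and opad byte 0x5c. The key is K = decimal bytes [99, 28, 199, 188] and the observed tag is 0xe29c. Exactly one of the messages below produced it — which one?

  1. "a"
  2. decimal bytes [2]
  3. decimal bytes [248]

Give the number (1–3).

3

Key decimal bytes [99, 28, 199, 188] = 63 1c c7 bc is 4 bytes ≤ B = 5; zero-pad to 5 bytes: K' = 63 1c c7 bc 00.
K' ⊕ ipad = 55 2a f1 8a 36; K' ⊕ opad = 3f 40 9b e0 5c.
m1: inner = H(55 2a f1 8a 36 61) = 7c 15; tag = H(3f 40 9b e0 5c 7c 15) = 4b9c
m2: inner = H(55 2a f1 8a 36 02) = 7c b6; tag = H(3f 40 9b e0 5c 7c b6) = ec9c
m3: inner = H(55 2a f1 8a 36 f8) = 7c ac; tag = H(3f 40 9b e0 5c 7c ac) = e29c ← matches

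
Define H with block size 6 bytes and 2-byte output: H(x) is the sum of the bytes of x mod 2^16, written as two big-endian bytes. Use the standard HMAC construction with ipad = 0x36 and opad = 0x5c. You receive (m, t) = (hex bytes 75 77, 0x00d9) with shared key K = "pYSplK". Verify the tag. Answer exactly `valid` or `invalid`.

valid

Key "pYSplK" = 70 59 53 70 6c 4b is exactly B = 6 bytes: K' = 70 59 53 70 6c 4b.
K' ⊕ ipad = 46 6f 65 46 5a 7d; K' ⊕ opad = 2c 05 0f 2c 30 17.
Inner hash: sum = 70+111+101+70+90+125+117+119 = 803 → 03 23.
Outer hash (recomputed tag): sum = 44+5+15+44+48+23+3+35 = 217 → 00 d9.
Recomputed tag = 00d9; claimed = 00d9 → match.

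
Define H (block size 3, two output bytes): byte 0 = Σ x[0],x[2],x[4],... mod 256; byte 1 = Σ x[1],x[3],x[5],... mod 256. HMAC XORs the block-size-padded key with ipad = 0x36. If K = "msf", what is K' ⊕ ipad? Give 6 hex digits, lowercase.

5b4550

Key "msf" = 6d 73 66 is exactly B = 3 bytes: K' = 6d 73 66.
XOR each byte with 0x36: 6d⊕36=5b, 73⊕36=45, 66⊕36=50.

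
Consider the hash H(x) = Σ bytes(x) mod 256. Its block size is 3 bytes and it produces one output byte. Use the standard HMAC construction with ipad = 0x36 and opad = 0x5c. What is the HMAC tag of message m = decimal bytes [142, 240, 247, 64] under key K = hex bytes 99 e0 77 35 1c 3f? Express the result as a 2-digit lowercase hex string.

6b

Key hex bytes 99 e0 77 35 1c 3f is 6 bytes > B = 3, so hash it first: H(key) = 80, then zero-pad to 3 bytes: K' = 80 00 00.
K' ⊕ ipad = b6 36 36.  K' ⊕ opad = dc 5c 5c.
Inner input = (K'⊕ipad) ∥ m = b6 36 36 ∥ 8e f0 f7 40.
Inner hash: sum = 182+54+54+142+240+247+64 = 983; mod 256 = 215 → d7.
Outer input = (K'⊕opad) ∥ inner = dc 5c 5c ∥ d7.
Outer hash (tag): sum = 220+92+92+215 = 619; mod 256 = 107 → 6b.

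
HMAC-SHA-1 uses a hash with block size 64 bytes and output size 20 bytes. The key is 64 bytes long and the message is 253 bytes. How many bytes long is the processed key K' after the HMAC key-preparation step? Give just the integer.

Key is 64 ≤ 64 bytes, zero-padded: |K'| = 64.

64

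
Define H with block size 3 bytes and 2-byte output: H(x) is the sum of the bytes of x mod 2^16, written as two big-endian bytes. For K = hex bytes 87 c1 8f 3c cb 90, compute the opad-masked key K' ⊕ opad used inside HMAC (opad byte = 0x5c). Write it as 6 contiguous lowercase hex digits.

5f325c

Key hex bytes 87 c1 8f 3c cb 90 is 6 bytes > B = 3, so hash it first: H(key) = 03 6e, then zero-pad to 3 bytes: K' = 03 6e 00.
XOR each byte with 0x5c: 03⊕5c=5f, 6e⊕5c=32, 00⊕5c=5c.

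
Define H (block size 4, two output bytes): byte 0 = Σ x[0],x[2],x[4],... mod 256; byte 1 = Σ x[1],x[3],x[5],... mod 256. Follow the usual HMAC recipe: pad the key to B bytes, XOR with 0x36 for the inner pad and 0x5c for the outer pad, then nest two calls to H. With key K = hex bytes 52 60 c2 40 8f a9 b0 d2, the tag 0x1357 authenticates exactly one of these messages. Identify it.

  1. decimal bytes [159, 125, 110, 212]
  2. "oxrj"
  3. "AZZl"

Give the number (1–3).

1

Key hex bytes 52 60 c2 40 8f a9 b0 d2 is 8 bytes > B = 4, so hash it first: H(key) = 53 1b, then zero-pad to 4 bytes: K' = 53 1b 00 00.
K' ⊕ ipad = 65 2d 36 36; K' ⊕ opad = 0f 47 5c 5c.
m1: inner = H(65 2d 36 36 9f 7d 6e d4) = a8 b4; tag = H(0f 47 5c 5c a8 b4) = 1357 ← matches
m2: inner = H(65 2d 36 36 6f 78 72 6a) = 7c 45; tag = H(0f 47 5c 5c 7c 45) = e7e8
m3: inner = H(65 2d 36 36 41 5a 5a 6c) = 36 29; tag = H(0f 47 5c 5c 36 29) = a1cc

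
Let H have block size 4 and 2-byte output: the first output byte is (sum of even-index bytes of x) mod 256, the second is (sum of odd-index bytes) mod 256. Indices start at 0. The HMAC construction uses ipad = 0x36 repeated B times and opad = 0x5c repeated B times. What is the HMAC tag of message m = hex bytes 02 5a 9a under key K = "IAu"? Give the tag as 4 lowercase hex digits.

Key "IAu" = 49 41 75 is 3 bytes ≤ B = 4; zero-pad to 4 bytes: K' = 49 41 75 00.
K' ⊕ ipad = 7f 77 43 36.  K' ⊕ opad = 15 1d 29 5c.
Inner input = (K'⊕ipad) ∥ m = 7f 77 43 36 ∥ 02 5a 9a.
Inner hash: even-index sum = 350 mod 256 = 94; odd-index sum = 263 mod 256 = 7 → 5e 07.
Outer input = (K'⊕opad) ∥ inner = 15 1d 29 5c ∥ 5e 07.
Outer hash (tag): even-index sum = 156 mod 256 = 156; odd-index sum = 128 mod 256 = 128 → 9c 80.

9c80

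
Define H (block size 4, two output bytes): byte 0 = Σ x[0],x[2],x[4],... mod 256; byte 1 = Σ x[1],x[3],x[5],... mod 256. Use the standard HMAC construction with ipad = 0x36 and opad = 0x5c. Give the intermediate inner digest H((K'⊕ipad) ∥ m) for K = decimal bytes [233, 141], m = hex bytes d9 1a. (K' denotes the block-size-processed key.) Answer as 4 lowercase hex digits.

Key decimal bytes [233, 141] = e9 8d is 2 bytes ≤ B = 4; zero-pad to 4 bytes: K' = e9 8d 00 00.
K' ⊕ ipad = df bb 36 36.
Inner input = df bb 36 36 ∥ d9 1a.
Inner hash: even-index sum = 494 mod 256 = 238; odd-index sum = 267 mod 256 = 11 → ee 0b.

ee0b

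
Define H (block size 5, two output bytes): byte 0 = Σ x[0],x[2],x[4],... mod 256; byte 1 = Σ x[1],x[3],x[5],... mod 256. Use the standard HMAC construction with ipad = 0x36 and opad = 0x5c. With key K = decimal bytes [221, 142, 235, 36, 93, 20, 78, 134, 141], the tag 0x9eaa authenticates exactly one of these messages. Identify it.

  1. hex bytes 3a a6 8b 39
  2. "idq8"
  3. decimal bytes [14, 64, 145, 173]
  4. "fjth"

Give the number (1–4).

Key decimal bytes [221, 142, 235, 36, 93, 20, 78, 134, 141] = dd 8e eb 24 5d 14 4e 86 8d is 9 bytes > B = 5, so hash it first: H(key) = 00 4c, then zero-pad to 5 bytes: K' = 00 4c 00 00 00.
K' ⊕ ipad = 36 7a 36 36 36; K' ⊕ opad = 5c 10 5c 5c 5c.
m1: inner = H(36 7a 36 36 36 3a a6 8b 39) = 81 75; tag = H(5c 10 5c 5c 5c 81 75) = 89ed
m2: inner = H(36 7a 36 36 36 69 64 71 38) = 3e 8a; tag = H(5c 10 5c 5c 5c 3e 8a) = 9eaa ← matches
m3: inner = H(36 7a 36 36 36 0e 40 91 ad) = 8f 4f; tag = H(5c 10 5c 5c 5c 8f 4f) = 63fb
m4: inner = H(36 7a 36 36 36 66 6a 74 68) = 74 8a; tag = H(5c 10 5c 5c 5c 74 8a) = 9ee0

2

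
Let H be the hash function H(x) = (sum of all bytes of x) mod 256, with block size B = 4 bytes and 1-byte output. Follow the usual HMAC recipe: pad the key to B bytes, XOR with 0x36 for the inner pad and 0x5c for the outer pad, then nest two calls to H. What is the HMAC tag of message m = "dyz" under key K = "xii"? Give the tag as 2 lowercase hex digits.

83

Key "xii" = 78 69 69 is 3 bytes ≤ B = 4; zero-pad to 4 bytes: K' = 78 69 69 00.
K' ⊕ ipad = 4e 5f 5f 36.  K' ⊕ opad = 24 35 35 5c.
Inner input = (K'⊕ipad) ∥ m = 4e 5f 5f 36 ∥ 64 79 7a.
Inner hash: sum = 78+95+95+54+100+121+122 = 665; mod 256 = 153 → 99.
Outer input = (K'⊕opad) ∥ inner = 24 35 35 5c ∥ 99.
Outer hash (tag): sum = 36+53+53+92+153 = 387; mod 256 = 131 → 83.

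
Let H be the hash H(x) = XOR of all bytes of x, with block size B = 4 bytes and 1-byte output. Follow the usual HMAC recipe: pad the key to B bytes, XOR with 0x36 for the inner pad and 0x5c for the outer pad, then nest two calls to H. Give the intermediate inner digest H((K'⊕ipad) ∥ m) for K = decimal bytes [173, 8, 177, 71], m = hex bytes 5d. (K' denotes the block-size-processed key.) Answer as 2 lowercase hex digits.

Key decimal bytes [173, 8, 177, 71] = ad 08 b1 47 is exactly B = 4 bytes: K' = ad 08 b1 47.
K' ⊕ ipad = 9b 3e 87 71.
Inner input = 9b 3e 87 71 ∥ 5d.
Inner hash: XOR 9b⊕3e⊕87⊕71⊕5d = 0e.

0e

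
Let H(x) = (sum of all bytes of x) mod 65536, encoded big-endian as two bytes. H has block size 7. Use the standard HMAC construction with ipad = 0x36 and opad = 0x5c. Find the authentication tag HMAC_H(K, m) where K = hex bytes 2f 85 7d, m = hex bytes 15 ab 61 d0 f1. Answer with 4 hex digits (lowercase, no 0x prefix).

Key hex bytes 2f 85 7d is 3 bytes ≤ B = 7; zero-pad to 7 bytes: K' = 2f 85 7d 00 00 00 00.
K' ⊕ ipad = 19 b3 4b 36 36 36 36.  K' ⊕ opad = 73 d9 21 5c 5c 5c 5c.
Inner input = (K'⊕ipad) ∥ m = 19 b3 4b 36 36 36 36 ∥ 15 ab 61 d0 f1.
Inner hash: sum = 25+179+75+54+54+54+54+21+171+97+208+241 = 1233 → 04 d1.
Outer input = (K'⊕opad) ∥ inner = 73 d9 21 5c 5c 5c 5c ∥ 04 d1.
Outer hash (tag): sum = 115+217+33+92+92+92+92+4+209 = 946 → 03 b2.

03b2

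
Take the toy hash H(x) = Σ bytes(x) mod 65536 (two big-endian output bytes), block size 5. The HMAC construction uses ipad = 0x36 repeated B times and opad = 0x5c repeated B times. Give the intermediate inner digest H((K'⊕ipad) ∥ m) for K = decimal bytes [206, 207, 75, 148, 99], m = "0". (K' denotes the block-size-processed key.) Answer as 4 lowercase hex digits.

Key decimal bytes [206, 207, 75, 148, 99] = ce cf 4b 94 63 is exactly B = 5 bytes: K' = ce cf 4b 94 63.
K' ⊕ ipad = f8 f9 7d a2 55.
Inner input = f8 f9 7d a2 55 ∥ 30.
Inner hash: sum = 248+249+125+162+85+48 = 917 → 03 95.

0395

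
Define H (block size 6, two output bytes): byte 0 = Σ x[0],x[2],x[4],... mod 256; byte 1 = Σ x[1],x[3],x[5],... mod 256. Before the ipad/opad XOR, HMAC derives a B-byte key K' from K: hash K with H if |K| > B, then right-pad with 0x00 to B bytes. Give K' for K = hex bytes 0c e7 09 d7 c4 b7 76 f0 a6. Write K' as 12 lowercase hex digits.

f56500000000

|K| = 9 > B = 6, so first hash the key.
H(K): even-index sum = 501 mod 256 = 245; odd-index sum = 869 mod 256 = 101 → f5 65.
Zero-pad H(K) = f5 65 to 6 bytes: K' = f5 65 00 00 00 00.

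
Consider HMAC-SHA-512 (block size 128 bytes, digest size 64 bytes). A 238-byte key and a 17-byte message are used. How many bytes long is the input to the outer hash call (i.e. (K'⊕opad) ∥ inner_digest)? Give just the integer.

192

Key is 238 > 128 bytes, so it is hashed to 64 bytes then zero-padded to 128: |K'| = 128.
Outer input = (K'⊕opad) ∥ H(inner) → 128 + 64 = 192 bytes.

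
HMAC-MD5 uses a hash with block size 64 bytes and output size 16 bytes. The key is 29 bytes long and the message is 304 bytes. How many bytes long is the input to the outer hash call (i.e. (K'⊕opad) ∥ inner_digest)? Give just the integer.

80

Key is 29 ≤ 64 bytes, zero-padded: |K'| = 64.
Outer input = (K'⊕opad) ∥ H(inner) → 64 + 16 = 80 bytes.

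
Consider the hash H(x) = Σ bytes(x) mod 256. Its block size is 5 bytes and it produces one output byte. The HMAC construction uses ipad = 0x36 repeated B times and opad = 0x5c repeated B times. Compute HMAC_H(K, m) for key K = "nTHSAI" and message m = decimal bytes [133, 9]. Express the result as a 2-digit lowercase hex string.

Key "nTHSAI" = 6e 54 48 53 41 49 is 6 bytes > B = 5, so hash it first: H(key) = e7, then zero-pad to 5 bytes: K' = e7 00 00 00 00.
K' ⊕ ipad = d1 36 36 36 36.  K' ⊕ opad = bb 5c 5c 5c 5c.
Inner input = (K'⊕ipad) ∥ m = d1 36 36 36 36 ∥ 85 09.
Inner hash: sum = 209+54+54+54+54+133+9 = 567; mod 256 = 55 → 37.
Outer input = (K'⊕opad) ∥ inner = bb 5c 5c 5c 5c ∥ 37.
Outer hash (tag): sum = 187+92+92+92+92+55 = 610; mod 256 = 98 → 62.

62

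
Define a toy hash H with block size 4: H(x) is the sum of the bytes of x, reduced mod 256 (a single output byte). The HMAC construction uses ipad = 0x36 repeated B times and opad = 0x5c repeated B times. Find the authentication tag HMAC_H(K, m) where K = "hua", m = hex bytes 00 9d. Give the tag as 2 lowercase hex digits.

Key "hua" = 68 75 61 is 3 bytes ≤ B = 4; zero-pad to 4 bytes: K' = 68 75 61 00.
K' ⊕ ipad = 5e 43 57 36.  K' ⊕ opad = 34 29 3d 5c.
Inner input = (K'⊕ipad) ∥ m = 5e 43 57 36 ∥ 00 9d.
Inner hash: sum = 94+67+87+54+0+157 = 459; mod 256 = 203 → cb.
Outer input = (K'⊕opad) ∥ inner = 34 29 3d 5c ∥ cb.
Outer hash (tag): sum = 52+41+61+92+203 = 449; mod 256 = 193 → c1.

c1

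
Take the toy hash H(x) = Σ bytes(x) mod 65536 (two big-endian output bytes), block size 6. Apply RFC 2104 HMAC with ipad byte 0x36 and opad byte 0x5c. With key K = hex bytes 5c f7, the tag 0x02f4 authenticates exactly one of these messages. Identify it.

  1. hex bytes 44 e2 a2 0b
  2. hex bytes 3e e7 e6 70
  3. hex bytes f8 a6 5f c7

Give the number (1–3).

1

Key hex bytes 5c f7 is 2 bytes ≤ B = 6; zero-pad to 6 bytes: K' = 5c f7 00 00 00 00.
K' ⊕ ipad = 6a c1 36 36 36 36; K' ⊕ opad = 00 ab 5c 5c 5c 5c.
m1: inner = H(6a c1 36 36 36 36 44 e2 a2 0b) = 03 d6; tag = H(00 ab 5c 5c 5c 5c 03 d6) = 02f4 ← matches
m2: inner = H(6a c1 36 36 36 36 3e e7 e6 70) = 04 7e; tag = H(00 ab 5c 5c 5c 5c 04 7e) = 029d
m3: inner = H(6a c1 36 36 36 36 f8 a6 5f c7) = 04 c7; tag = H(00 ab 5c 5c 5c 5c 04 c7) = 02e6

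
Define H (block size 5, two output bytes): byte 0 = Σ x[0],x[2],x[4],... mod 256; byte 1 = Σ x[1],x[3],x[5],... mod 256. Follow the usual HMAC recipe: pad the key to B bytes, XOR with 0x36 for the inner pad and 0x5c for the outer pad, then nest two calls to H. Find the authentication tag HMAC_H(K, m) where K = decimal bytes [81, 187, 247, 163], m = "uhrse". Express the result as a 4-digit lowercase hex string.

821f

Key decimal bytes [81, 187, 247, 163] = 51 bb f7 a3 is 4 bytes ≤ B = 5; zero-pad to 5 bytes: K' = 51 bb f7 a3 00.
K' ⊕ ipad = 67 8d c1 95 36.  K' ⊕ opad = 0d e7 ab ff 5c.
Inner input = (K'⊕ipad) ∥ m = 67 8d c1 95 36 ∥ 75 68 72 73 65.
Inner hash: even-index sum = 569 mod 256 = 57; odd-index sum = 622 mod 256 = 110 → 39 6e.
Outer input = (K'⊕opad) ∥ inner = 0d e7 ab ff 5c ∥ 39 6e.
Outer hash (tag): even-index sum = 386 mod 256 = 130; odd-index sum = 543 mod 256 = 31 → 82 1f.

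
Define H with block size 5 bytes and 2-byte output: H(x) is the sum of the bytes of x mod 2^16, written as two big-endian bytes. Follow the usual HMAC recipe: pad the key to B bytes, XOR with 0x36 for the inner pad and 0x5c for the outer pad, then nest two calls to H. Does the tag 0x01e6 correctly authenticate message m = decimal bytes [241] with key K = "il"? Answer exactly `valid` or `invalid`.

invalid

Key "il" = 69 6c is 2 bytes ≤ B = 5; zero-pad to 5 bytes: K' = 69 6c 00 00 00.
K' ⊕ ipad = 5f 5a 36 36 36; K' ⊕ opad = 35 30 5c 5c 5c.
Inner hash: sum = 95+90+54+54+54+241 = 588 → 02 4c.
Outer hash (recomputed tag): sum = 53+48+92+92+92+2+76 = 455 → 01 c7.
Recomputed tag = 01c7; claimed = 01e6 → mismatch.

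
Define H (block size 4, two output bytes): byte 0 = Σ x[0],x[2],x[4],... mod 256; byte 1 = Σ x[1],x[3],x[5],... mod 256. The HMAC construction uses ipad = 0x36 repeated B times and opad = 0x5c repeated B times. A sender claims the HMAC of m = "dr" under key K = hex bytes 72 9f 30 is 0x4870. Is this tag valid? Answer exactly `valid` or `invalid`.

Key hex bytes 72 9f 30 is 3 bytes ≤ B = 4; zero-pad to 4 bytes: K' = 72 9f 30 00.
K' ⊕ ipad = 44 a9 06 36; K' ⊕ opad = 2e c3 6c 5c.
Inner hash: even-index sum = 174 mod 256 = 174; odd-index sum = 337 mod 256 = 81 → ae 51.
Outer hash (recomputed tag): even-index sum = 328 mod 256 = 72; odd-index sum = 368 mod 256 = 112 → 48 70.
Recomputed tag = 4870; claimed = 4870 → match.

valid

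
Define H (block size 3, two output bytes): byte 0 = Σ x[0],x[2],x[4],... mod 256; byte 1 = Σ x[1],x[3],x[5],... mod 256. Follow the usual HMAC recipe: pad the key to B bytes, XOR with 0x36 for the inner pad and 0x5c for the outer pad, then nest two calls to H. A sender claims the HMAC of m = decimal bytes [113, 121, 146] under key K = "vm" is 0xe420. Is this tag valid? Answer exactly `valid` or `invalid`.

Key "vm" = 76 6d is 2 bytes ≤ B = 3; zero-pad to 3 bytes: K' = 76 6d 00.
K' ⊕ ipad = 40 5b 36; K' ⊕ opad = 2a 31 5c.
Inner hash: even-index sum = 239 mod 256 = 239; odd-index sum = 350 mod 256 = 94 → ef 5e.
Outer hash (recomputed tag): even-index sum = 228 mod 256 = 228; odd-index sum = 288 mod 256 = 32 → e4 20.
Recomputed tag = e420; claimed = e420 → match.

valid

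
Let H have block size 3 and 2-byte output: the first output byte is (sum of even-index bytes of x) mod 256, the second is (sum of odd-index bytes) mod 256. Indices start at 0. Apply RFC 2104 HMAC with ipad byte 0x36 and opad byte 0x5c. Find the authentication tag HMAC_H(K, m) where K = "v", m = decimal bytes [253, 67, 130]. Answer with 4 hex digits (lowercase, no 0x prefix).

3b15

Key "v" = 76 is 1 byte ≤ B = 3; zero-pad to 3 bytes: K' = 76 00 00.
K' ⊕ ipad = 40 36 36.  K' ⊕ opad = 2a 5c 5c.
Inner input = (K'⊕ipad) ∥ m = 40 36 36 ∥ fd 43 82.
Inner hash: even-index sum = 185 mod 256 = 185; odd-index sum = 437 mod 256 = 181 → b9 b5.
Outer input = (K'⊕opad) ∥ inner = 2a 5c 5c ∥ b9 b5.
Outer hash (tag): even-index sum = 315 mod 256 = 59; odd-index sum = 277 mod 256 = 21 → 3b 15.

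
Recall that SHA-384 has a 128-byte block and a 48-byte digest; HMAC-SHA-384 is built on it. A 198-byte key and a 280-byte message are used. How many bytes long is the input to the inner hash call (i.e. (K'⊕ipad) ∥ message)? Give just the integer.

408

Key is 198 > 128 bytes, so it is hashed to 48 bytes then zero-padded to 128: |K'| = 128.
Inner input = (K'⊕ipad) ∥ m → 128 + 280 = 408 bytes.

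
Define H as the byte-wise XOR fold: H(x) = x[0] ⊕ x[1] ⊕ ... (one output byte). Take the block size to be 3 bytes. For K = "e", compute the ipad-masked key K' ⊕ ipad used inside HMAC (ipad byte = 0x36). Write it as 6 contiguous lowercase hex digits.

Key "e" = 65 is 1 byte ≤ B = 3; zero-pad to 3 bytes: K' = 65 00 00.
XOR each byte with 0x36: 65⊕36=53, 00⊕36=36, 00⊕36=36.

533636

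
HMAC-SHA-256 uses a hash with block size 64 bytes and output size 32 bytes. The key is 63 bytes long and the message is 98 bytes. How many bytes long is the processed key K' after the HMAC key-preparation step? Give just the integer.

64

Key is 63 ≤ 64 bytes, zero-padded: |K'| = 64.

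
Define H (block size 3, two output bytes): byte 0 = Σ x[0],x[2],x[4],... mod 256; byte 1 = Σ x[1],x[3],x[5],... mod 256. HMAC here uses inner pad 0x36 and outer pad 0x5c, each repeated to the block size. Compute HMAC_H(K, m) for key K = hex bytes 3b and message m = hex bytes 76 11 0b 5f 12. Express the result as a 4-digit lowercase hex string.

8c0f

Key hex bytes 3b is 1 byte ≤ B = 3; zero-pad to 3 bytes: K' = 3b 00 00.
K' ⊕ ipad = 0d 36 36.  K' ⊕ opad = 67 5c 5c.
Inner input = (K'⊕ipad) ∥ m = 0d 36 36 ∥ 76 11 0b 5f 12.
Inner hash: even-index sum = 179 mod 256 = 179; odd-index sum = 201 mod 256 = 201 → b3 c9.
Outer input = (K'⊕opad) ∥ inner = 67 5c 5c ∥ b3 c9.
Outer hash (tag): even-index sum = 396 mod 256 = 140; odd-index sum = 271 mod 256 = 15 → 8c 0f.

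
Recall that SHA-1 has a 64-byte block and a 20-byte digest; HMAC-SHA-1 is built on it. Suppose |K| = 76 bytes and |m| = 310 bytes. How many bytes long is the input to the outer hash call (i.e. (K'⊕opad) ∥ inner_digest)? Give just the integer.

Key is 76 > 64 bytes, so it is hashed to 20 bytes then zero-padded to 64: |K'| = 64.
Outer input = (K'⊕opad) ∥ H(inner) → 64 + 20 = 84 bytes.

84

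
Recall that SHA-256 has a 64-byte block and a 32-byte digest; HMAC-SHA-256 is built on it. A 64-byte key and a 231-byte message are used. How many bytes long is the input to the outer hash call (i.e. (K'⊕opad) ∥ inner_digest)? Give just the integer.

Key is 64 ≤ 64 bytes, zero-padded: |K'| = 64.
Outer input = (K'⊕opad) ∥ H(inner) → 64 + 32 = 96 bytes.

96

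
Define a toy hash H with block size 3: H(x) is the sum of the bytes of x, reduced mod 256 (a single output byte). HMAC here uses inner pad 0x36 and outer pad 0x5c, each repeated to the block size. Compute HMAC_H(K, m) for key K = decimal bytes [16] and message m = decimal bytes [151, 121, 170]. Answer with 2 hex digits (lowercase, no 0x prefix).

50

Key decimal bytes [16] = 10 is 1 byte ≤ B = 3; zero-pad to 3 bytes: K' = 10 00 00.
K' ⊕ ipad = 26 36 36.  K' ⊕ opad = 4c 5c 5c.
Inner input = (K'⊕ipad) ∥ m = 26 36 36 ∥ 97 79 aa.
Inner hash: sum = 38+54+54+151+121+170 = 588; mod 256 = 76 → 4c.
Outer input = (K'⊕opad) ∥ inner = 4c 5c 5c ∥ 4c.
Outer hash (tag): sum = 76+92+92+76 = 336; mod 256 = 80 → 50.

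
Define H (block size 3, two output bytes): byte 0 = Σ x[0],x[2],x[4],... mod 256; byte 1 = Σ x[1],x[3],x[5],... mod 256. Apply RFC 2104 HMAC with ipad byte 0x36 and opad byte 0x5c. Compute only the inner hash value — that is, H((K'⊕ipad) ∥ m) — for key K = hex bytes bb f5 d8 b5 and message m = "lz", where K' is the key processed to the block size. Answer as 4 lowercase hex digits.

Key hex bytes bb f5 d8 b5 is 4 bytes > B = 3, so hash it first: H(key) = 93 aa, then zero-pad to 3 bytes: K' = 93 aa 00.
K' ⊕ ipad = a5 9c 36.
Inner input = a5 9c 36 ∥ 6c 7a.
Inner hash: even-index sum = 341 mod 256 = 85; odd-index sum = 264 mod 256 = 8 → 55 08.

5508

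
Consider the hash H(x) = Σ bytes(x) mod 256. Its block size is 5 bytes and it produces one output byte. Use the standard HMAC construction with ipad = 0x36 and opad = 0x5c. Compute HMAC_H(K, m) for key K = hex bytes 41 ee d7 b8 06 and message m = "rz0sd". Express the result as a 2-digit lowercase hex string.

79

Key hex bytes 41 ee d7 b8 06 is exactly B = 5 bytes: K' = 41 ee d7 b8 06.
K' ⊕ ipad = 77 d8 e1 8e 30.  K' ⊕ opad = 1d b2 8b e4 5a.
Inner input = (K'⊕ipad) ∥ m = 77 d8 e1 8e 30 ∥ 72 7a 30 73 64.
Inner hash: sum = 119+216+225+142+48+114+122+48+115+100 = 1249; mod 256 = 225 → e1.
Outer input = (K'⊕opad) ∥ inner = 1d b2 8b e4 5a ∥ e1.
Outer hash (tag): sum = 29+178+139+228+90+225 = 889; mod 256 = 121 → 79.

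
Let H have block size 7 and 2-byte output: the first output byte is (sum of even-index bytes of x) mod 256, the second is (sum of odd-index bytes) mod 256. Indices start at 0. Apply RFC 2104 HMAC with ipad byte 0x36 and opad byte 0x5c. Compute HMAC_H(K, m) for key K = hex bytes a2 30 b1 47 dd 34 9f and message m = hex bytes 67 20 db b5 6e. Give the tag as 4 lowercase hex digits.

5873

Key hex bytes a2 30 b1 47 dd 34 9f is exactly B = 7 bytes: K' = a2 30 b1 47 dd 34 9f.
K' ⊕ ipad = 94 06 87 71 eb 02 a9.  K' ⊕ opad = fe 6c ed 1b 81 68 c3.
Inner input = (K'⊕ipad) ∥ m = 94 06 87 71 eb 02 a9 ∥ 67 20 db b5 6e.
Inner hash: even-index sum = 900 mod 256 = 132; odd-index sum = 553 mod 256 = 41 → 84 29.
Outer input = (K'⊕opad) ∥ inner = fe 6c ed 1b 81 68 c3 ∥ 84 29.
Outer hash (tag): even-index sum = 856 mod 256 = 88; odd-index sum = 371 mod 256 = 115 → 58 73.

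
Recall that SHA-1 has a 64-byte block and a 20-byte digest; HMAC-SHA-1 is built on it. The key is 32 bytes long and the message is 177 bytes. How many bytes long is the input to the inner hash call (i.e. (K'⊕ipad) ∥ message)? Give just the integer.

Key is 32 ≤ 64 bytes, zero-padded: |K'| = 64.
Inner input = (K'⊕ipad) ∥ m → 64 + 177 = 241 bytes.

241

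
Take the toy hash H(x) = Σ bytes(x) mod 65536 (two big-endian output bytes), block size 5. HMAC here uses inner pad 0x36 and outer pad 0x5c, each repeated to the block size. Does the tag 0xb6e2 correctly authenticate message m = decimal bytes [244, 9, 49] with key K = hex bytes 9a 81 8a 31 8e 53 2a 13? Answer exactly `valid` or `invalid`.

Key hex bytes 9a 81 8a 31 8e 53 2a 13 is 8 bytes > B = 5, so hash it first: H(key) = 02 f4, then zero-pad to 5 bytes: K' = 02 f4 00 00 00.
K' ⊕ ipad = 34 c2 36 36 36; K' ⊕ opad = 5e a8 5c 5c 5c.
Inner hash: sum = 52+194+54+54+54+244+9+49 = 710 → 02 c6.
Outer hash (recomputed tag): sum = 94+168+92+92+92+2+198 = 738 → 02 e2.
Recomputed tag = 02e2; claimed = b6e2 → mismatch.

invalid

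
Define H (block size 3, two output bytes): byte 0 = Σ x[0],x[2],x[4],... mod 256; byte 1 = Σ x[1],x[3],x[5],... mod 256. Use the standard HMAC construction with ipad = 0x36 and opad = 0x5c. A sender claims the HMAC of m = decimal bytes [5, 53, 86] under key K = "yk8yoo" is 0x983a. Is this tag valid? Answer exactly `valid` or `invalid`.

invalid

Key "yk8yoo" = 79 6b 38 79 6f 6f is 6 bytes > B = 3, so hash it first: H(key) = 20 53, then zero-pad to 3 bytes: K' = 20 53 00.
K' ⊕ ipad = 16 65 36; K' ⊕ opad = 7c 0f 5c.
Inner hash: even-index sum = 129 mod 256 = 129; odd-index sum = 192 mod 256 = 192 → 81 c0.
Outer hash (recomputed tag): even-index sum = 408 mod 256 = 152; odd-index sum = 144 mod 256 = 144 → 98 90.
Recomputed tag = 9890; claimed = 983a → mismatch.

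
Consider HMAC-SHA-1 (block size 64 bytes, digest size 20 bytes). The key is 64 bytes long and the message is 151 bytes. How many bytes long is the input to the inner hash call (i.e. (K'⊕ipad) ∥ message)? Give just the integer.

215

Key is 64 ≤ 64 bytes, zero-padded: |K'| = 64.
Inner input = (K'⊕ipad) ∥ m → 64 + 151 = 215 bytes.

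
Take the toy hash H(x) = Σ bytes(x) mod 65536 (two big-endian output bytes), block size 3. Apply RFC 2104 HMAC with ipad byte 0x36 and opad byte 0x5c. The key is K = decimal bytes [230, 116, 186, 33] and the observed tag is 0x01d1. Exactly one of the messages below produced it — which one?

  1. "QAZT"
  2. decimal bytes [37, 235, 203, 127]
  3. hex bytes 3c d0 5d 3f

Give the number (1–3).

1

Key decimal bytes [230, 116, 186, 33] = e6 74 ba 21 is 4 bytes > B = 3, so hash it first: H(key) = 02 35, then zero-pad to 3 bytes: K' = 02 35 00.
K' ⊕ ipad = 34 03 36; K' ⊕ opad = 5e 69 5c.
m1: inner = H(34 03 36 51 41 5a 54) = 01 ad; tag = H(5e 69 5c 01 ad) = 01d1 ← matches
m2: inner = H(34 03 36 25 eb cb 7f) = 02 c7; tag = H(5e 69 5c 02 c7) = 01ec
m3: inner = H(34 03 36 3c d0 5d 3f) = 02 15; tag = H(5e 69 5c 02 15) = 013a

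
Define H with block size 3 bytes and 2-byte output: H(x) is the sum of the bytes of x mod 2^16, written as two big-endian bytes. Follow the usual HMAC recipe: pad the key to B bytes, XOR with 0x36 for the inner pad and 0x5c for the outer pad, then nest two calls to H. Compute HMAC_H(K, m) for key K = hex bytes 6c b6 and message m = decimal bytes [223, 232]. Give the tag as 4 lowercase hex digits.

Key hex bytes 6c b6 is 2 bytes ≤ B = 3; zero-pad to 3 bytes: K' = 6c b6 00.
K' ⊕ ipad = 5a 80 36.  K' ⊕ opad = 30 ea 5c.
Inner input = (K'⊕ipad) ∥ m = 5a 80 36 ∥ df e8.
Inner hash: sum = 90+128+54+223+232 = 727 → 02 d7.
Outer input = (K'⊕opad) ∥ inner = 30 ea 5c ∥ 02 d7.
Outer hash (tag): sum = 48+234+92+2+215 = 591 → 02 4f.

024f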